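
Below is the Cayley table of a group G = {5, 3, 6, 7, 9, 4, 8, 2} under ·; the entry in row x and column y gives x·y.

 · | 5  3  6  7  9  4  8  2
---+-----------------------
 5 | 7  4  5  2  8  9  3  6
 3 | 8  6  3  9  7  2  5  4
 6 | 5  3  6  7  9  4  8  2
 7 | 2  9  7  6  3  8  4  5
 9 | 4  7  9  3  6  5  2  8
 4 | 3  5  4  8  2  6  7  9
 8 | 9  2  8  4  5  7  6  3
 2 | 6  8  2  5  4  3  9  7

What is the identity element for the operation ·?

The identity e satisfies e·x = x for all x, so its row in the table reproduces the column headers.
Row 6 reads: 5, 3, 6, 7, 9, 4, 8, 2 — exactly the header order. So 6 is the identity.
(Structurally, G here is isomorphic to the dihedral group D_4.)

6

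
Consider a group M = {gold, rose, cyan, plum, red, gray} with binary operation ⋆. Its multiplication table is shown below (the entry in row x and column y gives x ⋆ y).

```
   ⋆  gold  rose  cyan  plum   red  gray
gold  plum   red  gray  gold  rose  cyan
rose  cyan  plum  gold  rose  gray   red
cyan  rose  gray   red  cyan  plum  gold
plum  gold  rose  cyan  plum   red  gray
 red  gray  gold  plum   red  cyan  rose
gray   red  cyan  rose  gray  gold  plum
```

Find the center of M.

{plum}

An element z is central iff its row equals its column in the table.
For rose: rose ⋆ cyan = gold ≠ gray = cyan ⋆ rose, so rose ∉ Z.
Checking each element this way leaves Z(M) = {plum}.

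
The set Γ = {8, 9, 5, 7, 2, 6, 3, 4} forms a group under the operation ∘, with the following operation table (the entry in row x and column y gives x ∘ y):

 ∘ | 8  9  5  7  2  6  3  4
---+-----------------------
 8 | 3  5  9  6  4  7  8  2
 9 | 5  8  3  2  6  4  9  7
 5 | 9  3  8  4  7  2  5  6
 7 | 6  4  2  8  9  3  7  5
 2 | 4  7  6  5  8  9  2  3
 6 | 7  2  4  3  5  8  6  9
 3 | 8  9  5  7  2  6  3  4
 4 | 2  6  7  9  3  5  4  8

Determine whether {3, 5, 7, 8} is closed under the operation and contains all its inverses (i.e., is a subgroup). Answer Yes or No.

8 ∘ 7 = 6, which is not in {3, 5, 7, 8}.
The subset is not closed under ∘, so it is not a subgroup.

No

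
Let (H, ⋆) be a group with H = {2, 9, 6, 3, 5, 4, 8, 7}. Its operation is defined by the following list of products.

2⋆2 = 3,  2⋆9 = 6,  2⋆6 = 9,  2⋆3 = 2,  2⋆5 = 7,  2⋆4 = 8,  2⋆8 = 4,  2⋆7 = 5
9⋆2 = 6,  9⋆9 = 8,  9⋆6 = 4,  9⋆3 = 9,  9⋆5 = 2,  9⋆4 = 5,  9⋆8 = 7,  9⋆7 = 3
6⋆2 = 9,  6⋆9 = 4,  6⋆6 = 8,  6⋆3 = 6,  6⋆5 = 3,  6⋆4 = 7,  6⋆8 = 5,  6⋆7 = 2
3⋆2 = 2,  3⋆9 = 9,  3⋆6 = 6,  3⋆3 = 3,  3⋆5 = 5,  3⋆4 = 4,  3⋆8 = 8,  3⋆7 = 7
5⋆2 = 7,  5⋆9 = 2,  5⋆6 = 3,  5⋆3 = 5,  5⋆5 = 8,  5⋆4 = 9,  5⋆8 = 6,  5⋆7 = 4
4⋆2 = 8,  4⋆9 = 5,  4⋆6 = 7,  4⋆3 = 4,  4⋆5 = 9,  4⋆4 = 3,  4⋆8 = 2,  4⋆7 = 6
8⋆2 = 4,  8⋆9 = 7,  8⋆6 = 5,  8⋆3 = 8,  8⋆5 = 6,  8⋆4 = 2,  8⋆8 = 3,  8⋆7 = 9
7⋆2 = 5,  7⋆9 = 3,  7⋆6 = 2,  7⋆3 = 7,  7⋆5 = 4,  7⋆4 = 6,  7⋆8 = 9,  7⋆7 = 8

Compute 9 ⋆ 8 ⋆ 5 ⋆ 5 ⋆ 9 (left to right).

9 ⋆ 8 = 7
7 ⋆ 5 = 4
4 ⋆ 5 = 9
9 ⋆ 9 = 8

8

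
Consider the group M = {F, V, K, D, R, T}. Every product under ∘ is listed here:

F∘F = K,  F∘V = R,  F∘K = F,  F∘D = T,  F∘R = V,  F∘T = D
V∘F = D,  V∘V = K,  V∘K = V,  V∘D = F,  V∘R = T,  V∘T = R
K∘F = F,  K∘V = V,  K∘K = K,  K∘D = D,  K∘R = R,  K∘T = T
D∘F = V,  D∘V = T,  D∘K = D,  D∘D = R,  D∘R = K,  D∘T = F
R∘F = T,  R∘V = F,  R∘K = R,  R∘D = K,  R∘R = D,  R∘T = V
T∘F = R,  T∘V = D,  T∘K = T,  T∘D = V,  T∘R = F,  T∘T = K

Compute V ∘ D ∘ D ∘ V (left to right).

D

V ∘ D = F
F ∘ D = T
T ∘ V = D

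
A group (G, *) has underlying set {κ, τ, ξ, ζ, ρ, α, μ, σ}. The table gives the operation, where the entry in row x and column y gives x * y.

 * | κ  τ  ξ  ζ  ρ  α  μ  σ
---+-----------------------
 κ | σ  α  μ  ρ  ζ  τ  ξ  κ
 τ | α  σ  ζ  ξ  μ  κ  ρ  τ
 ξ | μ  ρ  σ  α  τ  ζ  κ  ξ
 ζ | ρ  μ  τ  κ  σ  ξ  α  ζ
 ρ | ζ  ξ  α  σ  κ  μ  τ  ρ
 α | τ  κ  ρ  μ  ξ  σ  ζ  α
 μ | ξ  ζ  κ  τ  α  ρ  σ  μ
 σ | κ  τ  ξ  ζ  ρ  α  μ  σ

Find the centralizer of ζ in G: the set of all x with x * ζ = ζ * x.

{ζ, κ, ρ, σ}

Compare row ζ with column ζ entry by entry.
ρ * ζ = σ = ζ * ρ, so ρ commutes with ζ.
ξ * ζ = α but ζ * ξ = τ, so ξ does not.
Collecting the elements that commute with ζ: C(ζ) = {ζ, κ, ρ, σ}.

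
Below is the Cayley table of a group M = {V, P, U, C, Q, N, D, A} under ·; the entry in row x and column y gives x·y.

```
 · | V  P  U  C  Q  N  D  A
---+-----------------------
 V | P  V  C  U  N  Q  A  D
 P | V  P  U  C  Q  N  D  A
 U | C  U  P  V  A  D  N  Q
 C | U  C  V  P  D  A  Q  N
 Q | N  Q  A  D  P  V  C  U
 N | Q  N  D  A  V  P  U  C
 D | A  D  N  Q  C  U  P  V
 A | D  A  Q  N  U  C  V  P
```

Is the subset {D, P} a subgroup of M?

{D, P} contains the identity P.
Checking products: every product of two elements of {D, P} (read from the table) lies in {D, P}, so the set is closed.
In a finite group, a nonempty closed subset is a subgroup. So {D, P} ≤ M.

Yes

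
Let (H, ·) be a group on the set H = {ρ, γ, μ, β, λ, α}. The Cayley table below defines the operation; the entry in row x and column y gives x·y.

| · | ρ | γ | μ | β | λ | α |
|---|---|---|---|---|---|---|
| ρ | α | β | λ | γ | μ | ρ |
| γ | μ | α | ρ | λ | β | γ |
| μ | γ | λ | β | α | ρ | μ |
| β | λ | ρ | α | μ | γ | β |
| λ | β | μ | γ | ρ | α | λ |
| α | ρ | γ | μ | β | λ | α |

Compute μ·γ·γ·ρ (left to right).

γ

μ·γ = λ
λ·γ = μ
μ·ρ = γ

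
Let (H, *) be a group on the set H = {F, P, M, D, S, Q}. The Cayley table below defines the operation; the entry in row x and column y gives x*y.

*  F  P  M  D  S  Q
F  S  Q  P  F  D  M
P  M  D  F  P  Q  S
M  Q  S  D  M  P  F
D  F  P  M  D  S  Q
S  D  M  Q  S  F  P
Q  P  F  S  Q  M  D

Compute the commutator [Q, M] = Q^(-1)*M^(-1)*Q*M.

Identity is D; from the table Q^(-1) = Q and M^(-1) = M.
Q*M = S
S*Q = P
P*M = F
(Structurally, H here is isomorphic to the symmetric group S_3.)

F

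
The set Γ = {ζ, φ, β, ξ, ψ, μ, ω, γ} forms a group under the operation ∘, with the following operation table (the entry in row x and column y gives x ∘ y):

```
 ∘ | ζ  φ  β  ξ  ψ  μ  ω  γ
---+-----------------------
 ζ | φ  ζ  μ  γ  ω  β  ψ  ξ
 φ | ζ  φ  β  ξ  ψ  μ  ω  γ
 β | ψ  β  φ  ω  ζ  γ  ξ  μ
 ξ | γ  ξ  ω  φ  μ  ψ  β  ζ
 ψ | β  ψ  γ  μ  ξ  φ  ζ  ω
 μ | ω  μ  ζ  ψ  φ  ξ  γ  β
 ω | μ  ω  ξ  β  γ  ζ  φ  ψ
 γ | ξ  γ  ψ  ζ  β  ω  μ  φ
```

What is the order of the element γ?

2

The identity element is φ (its row matches the header).
γ^1 = γ
γ^2 = γ ∘ γ = φ
The first power of γ equal to the identity is γ^2, so ord(γ) = 2.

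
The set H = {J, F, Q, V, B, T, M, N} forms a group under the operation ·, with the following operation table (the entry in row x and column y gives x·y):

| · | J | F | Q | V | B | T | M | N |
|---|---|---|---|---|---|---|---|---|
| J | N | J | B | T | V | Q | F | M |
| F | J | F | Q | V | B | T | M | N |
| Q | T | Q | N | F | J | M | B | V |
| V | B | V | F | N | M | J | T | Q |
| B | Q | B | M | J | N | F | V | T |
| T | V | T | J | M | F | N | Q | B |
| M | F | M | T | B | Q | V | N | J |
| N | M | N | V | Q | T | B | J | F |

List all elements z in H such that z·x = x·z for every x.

{F, N}

An element z is central iff its row equals its column in the table.
For J: J·B = V ≠ Q = B·J, so J ∉ Z.
Checking each element this way leaves Z(H) = {F, N}.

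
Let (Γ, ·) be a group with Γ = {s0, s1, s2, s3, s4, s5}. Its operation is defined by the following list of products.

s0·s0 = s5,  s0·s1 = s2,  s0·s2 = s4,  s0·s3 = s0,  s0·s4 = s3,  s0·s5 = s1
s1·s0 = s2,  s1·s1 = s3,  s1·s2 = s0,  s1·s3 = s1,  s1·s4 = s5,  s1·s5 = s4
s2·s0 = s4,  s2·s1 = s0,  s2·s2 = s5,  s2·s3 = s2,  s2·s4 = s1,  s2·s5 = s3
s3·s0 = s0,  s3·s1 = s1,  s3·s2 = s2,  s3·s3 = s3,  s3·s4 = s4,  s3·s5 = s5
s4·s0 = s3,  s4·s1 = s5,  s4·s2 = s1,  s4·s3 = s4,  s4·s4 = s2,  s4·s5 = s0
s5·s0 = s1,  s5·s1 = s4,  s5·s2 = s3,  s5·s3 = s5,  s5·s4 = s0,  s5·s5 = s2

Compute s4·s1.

s5

Read row s4, column s1: s4·s1 = s5.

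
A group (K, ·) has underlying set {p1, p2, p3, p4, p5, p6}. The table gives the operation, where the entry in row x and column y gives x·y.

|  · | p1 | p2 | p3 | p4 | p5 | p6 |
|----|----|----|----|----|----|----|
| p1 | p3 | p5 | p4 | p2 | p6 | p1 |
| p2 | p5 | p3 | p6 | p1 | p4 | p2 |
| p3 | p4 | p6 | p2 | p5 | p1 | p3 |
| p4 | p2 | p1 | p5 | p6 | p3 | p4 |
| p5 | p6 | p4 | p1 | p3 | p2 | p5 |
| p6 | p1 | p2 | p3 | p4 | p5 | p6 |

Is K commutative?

Check whether the table is symmetric across its main diagonal.
Every entry (row x, col y) equals the entry (row y, col x), so K is abelian.

Yes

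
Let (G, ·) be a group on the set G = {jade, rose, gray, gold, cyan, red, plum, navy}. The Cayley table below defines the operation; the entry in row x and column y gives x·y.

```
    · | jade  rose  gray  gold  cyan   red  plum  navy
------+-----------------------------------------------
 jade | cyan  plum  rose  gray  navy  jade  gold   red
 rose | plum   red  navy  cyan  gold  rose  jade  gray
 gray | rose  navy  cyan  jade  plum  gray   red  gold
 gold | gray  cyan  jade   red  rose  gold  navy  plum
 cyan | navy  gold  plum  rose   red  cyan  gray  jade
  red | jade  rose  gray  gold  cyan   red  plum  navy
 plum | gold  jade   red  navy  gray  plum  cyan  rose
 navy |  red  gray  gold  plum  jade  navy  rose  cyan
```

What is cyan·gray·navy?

cyan·gray = plum
plum·navy = rose

rose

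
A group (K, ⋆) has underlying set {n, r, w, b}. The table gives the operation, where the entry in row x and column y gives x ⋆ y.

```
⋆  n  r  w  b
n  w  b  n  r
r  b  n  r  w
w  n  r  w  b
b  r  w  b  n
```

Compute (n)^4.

n^1 = n
n^2 = n ⋆ n = w
n^3 = w ⋆ n = n
n^4 = n ⋆ n = w

w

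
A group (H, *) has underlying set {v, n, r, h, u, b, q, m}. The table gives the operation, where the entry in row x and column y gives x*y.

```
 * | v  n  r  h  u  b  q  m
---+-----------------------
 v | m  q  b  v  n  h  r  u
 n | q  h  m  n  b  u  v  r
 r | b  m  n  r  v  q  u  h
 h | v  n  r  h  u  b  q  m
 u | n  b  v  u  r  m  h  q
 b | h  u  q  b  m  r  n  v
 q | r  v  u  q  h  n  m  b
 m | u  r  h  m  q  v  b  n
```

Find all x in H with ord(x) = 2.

{n}

Identity is h. Compute the order of each non-identity element by repeated multiplication:
  v: v → m → u → n → q → r → b → h  (order 8)
  n: n → h  (order 2)
  r: r → n → m → h  (order 4)
  u: u → r → v → n → b → m → q → h  (order 8)
  b: b → r → q → n → u → m → v → h  (order 8)
  q: q → m → b → n → v → r → u → h  (order 8)
  m: m → n → r → h  (order 4)
Elements of order 2: {n}.
(Structurally, H here is isomorphic to the cyclic group Z_8.)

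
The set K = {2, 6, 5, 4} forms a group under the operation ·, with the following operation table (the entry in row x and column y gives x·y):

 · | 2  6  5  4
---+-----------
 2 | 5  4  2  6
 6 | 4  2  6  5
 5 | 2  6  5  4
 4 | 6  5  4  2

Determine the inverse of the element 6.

4

First locate the identity: row 5 matches the header, so 5 is the identity.
Scan row 6 for 5: 6·4 = 5. Hence 6^(-1) = 4.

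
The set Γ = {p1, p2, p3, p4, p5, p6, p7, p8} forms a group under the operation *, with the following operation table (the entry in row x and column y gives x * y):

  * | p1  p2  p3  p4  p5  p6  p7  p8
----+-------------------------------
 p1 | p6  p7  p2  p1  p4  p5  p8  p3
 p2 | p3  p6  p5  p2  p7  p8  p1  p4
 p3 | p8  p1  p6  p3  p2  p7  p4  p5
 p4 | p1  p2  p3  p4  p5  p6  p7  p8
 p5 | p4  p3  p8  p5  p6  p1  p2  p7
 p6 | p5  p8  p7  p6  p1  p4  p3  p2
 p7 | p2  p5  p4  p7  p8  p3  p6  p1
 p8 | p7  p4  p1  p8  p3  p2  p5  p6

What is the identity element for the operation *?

p4

The identity e satisfies e * x = x for all x, so its row in the table reproduces the column headers.
Row p4 reads: p1, p2, p3, p4, p5, p6, p7, p8 — exactly the header order. So p4 is the identity.
(Structurally, Γ here is isomorphic to the quaternion group Q_8.)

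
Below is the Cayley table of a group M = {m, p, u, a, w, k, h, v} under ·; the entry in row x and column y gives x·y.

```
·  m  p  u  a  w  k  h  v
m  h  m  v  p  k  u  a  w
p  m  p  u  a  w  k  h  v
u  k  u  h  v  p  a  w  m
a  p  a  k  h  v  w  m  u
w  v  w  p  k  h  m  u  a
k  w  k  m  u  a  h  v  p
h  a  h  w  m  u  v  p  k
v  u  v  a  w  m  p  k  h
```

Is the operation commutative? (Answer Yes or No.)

No

v·a = w but a·v = u.
Since v and a do not commute, M is not abelian.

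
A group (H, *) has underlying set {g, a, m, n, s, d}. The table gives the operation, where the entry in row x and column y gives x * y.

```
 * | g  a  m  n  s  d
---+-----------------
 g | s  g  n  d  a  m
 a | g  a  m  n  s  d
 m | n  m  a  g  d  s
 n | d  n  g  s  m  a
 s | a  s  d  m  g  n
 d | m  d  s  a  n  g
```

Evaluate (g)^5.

s

g^1 = g
g^2 = g * g = s
g^3 = s * g = a
g^4 = a * g = g
g^5 = g * g = s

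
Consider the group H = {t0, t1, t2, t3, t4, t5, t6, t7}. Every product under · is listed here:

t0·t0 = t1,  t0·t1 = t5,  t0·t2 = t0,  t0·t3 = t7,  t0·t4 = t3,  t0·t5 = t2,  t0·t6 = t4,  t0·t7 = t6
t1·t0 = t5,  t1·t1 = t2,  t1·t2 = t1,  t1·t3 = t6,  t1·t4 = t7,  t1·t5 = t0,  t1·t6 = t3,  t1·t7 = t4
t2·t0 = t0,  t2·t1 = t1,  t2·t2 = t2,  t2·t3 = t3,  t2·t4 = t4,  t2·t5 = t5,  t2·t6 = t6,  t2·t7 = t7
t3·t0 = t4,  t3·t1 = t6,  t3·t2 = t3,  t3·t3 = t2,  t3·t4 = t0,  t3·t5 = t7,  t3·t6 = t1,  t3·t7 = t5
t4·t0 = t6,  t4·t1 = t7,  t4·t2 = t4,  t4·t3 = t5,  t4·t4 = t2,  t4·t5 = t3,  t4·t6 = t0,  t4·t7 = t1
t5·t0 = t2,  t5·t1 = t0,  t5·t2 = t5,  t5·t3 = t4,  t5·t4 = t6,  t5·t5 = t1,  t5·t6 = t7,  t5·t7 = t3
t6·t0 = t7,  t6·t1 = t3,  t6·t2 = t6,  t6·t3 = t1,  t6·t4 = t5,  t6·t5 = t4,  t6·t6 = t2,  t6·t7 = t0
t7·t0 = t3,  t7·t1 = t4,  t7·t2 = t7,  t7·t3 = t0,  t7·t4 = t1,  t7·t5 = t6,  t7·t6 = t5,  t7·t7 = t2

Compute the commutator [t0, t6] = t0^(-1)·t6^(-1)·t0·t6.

Identity is t2; from the table t0^(-1) = t5 and t6^(-1) = t6.
t5·t6 = t7
t7·t0 = t3
t3·t6 = t1

t1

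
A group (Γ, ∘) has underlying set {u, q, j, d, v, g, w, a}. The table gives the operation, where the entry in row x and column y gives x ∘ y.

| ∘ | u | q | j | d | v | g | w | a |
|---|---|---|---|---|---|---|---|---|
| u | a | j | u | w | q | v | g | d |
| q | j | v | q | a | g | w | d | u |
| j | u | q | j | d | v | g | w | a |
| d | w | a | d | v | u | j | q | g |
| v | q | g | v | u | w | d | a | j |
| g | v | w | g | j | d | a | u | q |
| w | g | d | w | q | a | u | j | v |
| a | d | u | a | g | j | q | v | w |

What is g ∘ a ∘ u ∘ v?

v

g ∘ a = q
q ∘ u = j
j ∘ v = v
(Structurally, Γ here is isomorphic to the cyclic group Z_8.)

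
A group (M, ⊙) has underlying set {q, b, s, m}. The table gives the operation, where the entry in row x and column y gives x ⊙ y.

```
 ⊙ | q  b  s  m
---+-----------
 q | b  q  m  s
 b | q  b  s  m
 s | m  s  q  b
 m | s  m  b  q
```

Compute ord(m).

The identity element is b (its row matches the header).
m^1 = m
m^2 = m ⊙ m = q
m^3 = q ⊙ m = s
m^4 = s ⊙ m = b
The first power of m equal to the identity is m^4, so ord(m) = 4.

4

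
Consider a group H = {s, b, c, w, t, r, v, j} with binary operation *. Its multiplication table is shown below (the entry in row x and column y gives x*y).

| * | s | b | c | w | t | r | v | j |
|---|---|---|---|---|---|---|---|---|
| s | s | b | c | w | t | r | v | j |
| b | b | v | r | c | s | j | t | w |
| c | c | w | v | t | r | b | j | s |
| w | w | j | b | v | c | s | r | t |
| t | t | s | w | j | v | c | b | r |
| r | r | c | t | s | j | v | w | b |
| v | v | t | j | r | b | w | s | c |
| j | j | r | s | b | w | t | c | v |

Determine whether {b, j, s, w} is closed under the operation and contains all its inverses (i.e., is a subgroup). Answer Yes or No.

No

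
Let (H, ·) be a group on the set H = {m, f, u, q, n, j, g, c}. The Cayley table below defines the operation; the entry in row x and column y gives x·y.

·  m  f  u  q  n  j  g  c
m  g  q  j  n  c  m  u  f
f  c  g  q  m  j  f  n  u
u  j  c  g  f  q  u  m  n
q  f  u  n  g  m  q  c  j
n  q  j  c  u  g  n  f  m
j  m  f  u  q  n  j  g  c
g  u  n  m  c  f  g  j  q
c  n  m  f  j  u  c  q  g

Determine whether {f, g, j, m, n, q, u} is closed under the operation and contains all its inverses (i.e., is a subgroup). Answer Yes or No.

No

g·q = c, which is not in {f, g, j, m, n, q, u}.
The subset is not closed under ·, so it is not a subgroup.
(Structurally, H here is isomorphic to the quaternion group Q_8.)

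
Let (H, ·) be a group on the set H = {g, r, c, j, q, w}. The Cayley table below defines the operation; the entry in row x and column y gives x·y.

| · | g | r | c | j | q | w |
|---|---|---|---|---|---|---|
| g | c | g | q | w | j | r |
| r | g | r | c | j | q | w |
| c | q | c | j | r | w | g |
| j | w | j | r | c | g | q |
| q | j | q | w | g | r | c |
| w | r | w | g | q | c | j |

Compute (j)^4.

j^1 = j
j^2 = j·j = c
j^3 = c·j = r
j^4 = r·j = j

j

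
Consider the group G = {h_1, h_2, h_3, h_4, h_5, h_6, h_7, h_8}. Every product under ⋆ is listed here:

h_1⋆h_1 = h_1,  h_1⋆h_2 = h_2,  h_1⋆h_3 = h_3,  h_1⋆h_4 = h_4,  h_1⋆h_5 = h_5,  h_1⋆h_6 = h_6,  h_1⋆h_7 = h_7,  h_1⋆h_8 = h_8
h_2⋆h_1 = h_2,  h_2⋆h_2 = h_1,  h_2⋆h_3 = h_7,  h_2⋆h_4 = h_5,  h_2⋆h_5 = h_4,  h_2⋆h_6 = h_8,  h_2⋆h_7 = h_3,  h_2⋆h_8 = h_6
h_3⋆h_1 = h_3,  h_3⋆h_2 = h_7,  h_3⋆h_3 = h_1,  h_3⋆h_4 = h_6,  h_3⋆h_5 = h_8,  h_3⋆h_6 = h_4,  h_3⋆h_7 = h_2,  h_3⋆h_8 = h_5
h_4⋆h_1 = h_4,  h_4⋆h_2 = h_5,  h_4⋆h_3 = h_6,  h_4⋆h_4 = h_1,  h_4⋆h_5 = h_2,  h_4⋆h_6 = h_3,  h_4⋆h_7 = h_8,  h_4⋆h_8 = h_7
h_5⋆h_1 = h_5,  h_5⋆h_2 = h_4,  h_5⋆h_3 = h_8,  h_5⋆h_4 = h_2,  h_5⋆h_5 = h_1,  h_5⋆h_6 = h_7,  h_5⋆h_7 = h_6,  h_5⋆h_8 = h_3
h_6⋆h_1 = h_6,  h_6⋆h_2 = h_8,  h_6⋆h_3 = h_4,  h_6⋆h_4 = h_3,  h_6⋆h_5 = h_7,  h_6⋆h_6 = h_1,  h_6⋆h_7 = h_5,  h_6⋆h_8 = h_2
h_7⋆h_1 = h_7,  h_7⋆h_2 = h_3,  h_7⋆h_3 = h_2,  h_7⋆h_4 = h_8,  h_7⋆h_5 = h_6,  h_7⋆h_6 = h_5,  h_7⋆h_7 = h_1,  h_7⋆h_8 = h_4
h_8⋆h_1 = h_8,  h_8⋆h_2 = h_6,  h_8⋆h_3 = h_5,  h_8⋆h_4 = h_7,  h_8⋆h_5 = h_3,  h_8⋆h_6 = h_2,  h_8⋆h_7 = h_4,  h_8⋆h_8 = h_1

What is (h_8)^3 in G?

h_8^1 = h_8
h_8^2 = h_8 ⋆ h_8 = h_1
h_8^3 = h_1 ⋆ h_8 = h_8
(Structurally, G here is isomorphic to the elementary abelian group (Z_2)^3.)

h_8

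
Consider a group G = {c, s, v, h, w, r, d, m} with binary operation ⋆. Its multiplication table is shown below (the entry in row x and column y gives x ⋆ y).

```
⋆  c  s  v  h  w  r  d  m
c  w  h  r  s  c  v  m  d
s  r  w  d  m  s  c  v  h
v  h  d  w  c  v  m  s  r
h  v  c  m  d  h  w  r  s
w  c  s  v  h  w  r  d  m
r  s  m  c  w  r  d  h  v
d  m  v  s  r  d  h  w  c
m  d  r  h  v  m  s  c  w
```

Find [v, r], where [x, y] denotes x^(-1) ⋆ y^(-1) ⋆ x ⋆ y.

d

Identity is w; from the table v^(-1) = v and r^(-1) = h.
v ⋆ h = c
c ⋆ v = r
r ⋆ r = d
(Structurally, G here is isomorphic to the dihedral group D_4.)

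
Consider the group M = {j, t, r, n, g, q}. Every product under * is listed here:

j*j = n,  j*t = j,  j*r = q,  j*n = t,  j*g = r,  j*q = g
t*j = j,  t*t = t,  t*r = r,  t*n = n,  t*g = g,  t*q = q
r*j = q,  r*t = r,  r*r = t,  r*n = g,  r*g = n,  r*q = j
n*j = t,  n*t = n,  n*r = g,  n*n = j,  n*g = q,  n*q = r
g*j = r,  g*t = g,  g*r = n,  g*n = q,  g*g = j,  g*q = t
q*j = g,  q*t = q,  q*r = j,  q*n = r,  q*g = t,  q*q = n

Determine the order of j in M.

3

The identity element is t (its row matches the header).
j^1 = j
j^2 = j * j = n
j^3 = n * j = t
The first power of j equal to the identity is j^3, so ord(j) = 3.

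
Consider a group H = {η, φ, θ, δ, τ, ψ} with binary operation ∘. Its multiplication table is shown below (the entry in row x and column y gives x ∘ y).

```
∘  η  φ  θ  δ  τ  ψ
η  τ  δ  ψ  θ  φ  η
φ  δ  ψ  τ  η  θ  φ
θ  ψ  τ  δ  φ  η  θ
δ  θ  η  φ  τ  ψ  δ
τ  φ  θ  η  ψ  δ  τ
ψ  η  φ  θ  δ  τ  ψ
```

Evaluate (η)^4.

δ

η^1 = η
η^2 = η ∘ η = τ
η^3 = τ ∘ η = φ
η^4 = φ ∘ η = δ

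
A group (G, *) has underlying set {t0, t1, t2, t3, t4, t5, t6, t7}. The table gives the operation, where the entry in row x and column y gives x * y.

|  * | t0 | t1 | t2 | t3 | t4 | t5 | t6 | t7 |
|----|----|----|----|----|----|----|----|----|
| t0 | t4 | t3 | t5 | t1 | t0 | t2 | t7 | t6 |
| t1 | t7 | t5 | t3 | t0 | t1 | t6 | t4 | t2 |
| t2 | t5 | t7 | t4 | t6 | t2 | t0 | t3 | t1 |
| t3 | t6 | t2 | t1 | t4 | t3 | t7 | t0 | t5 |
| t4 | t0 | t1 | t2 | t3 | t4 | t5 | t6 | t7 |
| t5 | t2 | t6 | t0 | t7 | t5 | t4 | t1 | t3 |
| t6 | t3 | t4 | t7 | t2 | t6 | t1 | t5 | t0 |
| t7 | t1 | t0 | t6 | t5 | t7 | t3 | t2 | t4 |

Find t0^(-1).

t0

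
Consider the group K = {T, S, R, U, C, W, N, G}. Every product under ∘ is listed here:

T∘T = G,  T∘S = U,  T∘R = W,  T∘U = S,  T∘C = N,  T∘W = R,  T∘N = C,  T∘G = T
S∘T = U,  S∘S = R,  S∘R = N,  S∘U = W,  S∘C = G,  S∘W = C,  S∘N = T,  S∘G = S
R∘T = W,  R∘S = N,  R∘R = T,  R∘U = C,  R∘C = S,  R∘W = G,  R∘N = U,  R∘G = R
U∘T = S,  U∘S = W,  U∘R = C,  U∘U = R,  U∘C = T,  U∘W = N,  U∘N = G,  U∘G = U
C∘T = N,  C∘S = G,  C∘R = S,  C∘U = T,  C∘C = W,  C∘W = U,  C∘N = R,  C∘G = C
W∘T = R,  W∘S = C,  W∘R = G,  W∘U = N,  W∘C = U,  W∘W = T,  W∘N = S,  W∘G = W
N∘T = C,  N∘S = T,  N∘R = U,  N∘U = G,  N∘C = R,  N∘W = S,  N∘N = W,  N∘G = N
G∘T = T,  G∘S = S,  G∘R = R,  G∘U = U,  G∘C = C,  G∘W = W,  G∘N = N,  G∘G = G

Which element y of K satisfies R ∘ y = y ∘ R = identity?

First locate the identity: row G matches the header, so G is the identity.
Scan row R for G: R ∘ W = G. Hence R^(-1) = W.

W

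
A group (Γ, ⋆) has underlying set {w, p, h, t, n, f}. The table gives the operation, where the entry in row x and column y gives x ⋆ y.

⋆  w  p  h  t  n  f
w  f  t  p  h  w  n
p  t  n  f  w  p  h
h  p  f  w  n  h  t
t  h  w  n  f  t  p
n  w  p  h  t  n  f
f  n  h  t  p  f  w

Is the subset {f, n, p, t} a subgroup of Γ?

No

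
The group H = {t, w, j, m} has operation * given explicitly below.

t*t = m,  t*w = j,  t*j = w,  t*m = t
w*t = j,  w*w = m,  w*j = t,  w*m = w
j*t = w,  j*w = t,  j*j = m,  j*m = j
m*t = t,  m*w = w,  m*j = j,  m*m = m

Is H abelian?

Yes

Check whether the table is symmetric across its main diagonal.
Every entry (row x, col y) equals the entry (row y, col x), so H is abelian.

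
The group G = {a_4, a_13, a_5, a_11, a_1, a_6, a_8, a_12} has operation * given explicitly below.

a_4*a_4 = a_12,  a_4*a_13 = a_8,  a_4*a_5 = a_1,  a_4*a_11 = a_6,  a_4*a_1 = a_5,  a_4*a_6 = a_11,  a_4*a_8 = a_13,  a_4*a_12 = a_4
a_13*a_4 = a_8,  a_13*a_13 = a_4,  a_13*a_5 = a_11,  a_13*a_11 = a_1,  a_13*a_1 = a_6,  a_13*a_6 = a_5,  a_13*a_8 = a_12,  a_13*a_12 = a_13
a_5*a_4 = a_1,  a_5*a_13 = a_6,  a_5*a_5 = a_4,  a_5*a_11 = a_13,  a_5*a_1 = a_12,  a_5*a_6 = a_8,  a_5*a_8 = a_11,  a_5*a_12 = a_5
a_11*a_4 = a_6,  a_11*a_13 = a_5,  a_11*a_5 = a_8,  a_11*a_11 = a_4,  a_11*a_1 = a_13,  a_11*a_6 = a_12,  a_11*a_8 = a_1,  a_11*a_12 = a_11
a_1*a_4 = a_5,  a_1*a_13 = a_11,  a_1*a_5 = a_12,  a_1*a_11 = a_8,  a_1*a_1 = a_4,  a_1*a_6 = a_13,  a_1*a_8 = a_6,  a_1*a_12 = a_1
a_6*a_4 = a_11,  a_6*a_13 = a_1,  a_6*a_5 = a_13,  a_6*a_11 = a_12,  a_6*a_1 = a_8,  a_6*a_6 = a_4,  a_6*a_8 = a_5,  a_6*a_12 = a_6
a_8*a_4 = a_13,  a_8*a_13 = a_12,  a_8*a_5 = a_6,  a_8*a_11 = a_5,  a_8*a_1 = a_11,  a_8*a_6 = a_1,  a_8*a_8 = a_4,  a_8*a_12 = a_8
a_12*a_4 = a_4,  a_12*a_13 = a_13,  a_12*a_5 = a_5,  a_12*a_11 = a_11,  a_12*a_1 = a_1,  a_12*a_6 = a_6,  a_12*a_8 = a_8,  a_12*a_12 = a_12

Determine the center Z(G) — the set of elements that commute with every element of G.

An element z is central iff its row equals its column in the table.
For a_13: a_13*a_6 = a_5 ≠ a_1 = a_6*a_13, so a_13 ∉ Z.
Checking each element this way leaves Z(G) = {a_12, a_4}.
(Structurally, G here is isomorphic to the quaternion group Q_8.)

{a_12, a_4}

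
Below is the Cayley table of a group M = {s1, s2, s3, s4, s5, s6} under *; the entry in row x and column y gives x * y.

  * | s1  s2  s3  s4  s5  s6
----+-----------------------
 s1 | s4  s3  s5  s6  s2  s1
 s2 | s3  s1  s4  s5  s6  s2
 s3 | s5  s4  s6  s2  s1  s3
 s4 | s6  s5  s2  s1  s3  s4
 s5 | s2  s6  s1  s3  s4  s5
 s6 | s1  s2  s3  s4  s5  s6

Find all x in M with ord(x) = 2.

{s3}

Identity is s6. Compute the order of each non-identity element by repeated multiplication:
  s1: s1 → s4 → s6  (order 3)
  s2: s2 → s1 → s3 → s4 → s5 → s6  (order 6)
  s3: s3 → s6  (order 2)
  s4: s4 → s1 → s6  (order 3)
  s5: s5 → s4 → s3 → s1 → s2 → s6  (order 6)
Elements of order 2: {s3}.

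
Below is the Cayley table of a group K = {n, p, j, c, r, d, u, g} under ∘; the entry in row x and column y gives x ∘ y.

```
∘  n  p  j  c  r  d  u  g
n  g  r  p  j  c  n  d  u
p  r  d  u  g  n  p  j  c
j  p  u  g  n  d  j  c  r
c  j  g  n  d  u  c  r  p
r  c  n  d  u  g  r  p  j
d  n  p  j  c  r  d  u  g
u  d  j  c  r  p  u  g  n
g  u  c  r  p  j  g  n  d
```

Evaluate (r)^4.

d

r^1 = r
r^2 = r ∘ r = g
r^3 = g ∘ r = j
r^4 = j ∘ r = d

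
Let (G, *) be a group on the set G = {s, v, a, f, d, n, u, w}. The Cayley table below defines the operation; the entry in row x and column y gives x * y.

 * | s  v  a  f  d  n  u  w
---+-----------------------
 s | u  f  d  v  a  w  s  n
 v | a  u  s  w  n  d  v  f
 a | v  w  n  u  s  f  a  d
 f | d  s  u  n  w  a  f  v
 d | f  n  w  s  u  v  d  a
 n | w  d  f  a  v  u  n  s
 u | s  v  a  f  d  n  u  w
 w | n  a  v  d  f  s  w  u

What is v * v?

u

Read row v, column v: v * v = u.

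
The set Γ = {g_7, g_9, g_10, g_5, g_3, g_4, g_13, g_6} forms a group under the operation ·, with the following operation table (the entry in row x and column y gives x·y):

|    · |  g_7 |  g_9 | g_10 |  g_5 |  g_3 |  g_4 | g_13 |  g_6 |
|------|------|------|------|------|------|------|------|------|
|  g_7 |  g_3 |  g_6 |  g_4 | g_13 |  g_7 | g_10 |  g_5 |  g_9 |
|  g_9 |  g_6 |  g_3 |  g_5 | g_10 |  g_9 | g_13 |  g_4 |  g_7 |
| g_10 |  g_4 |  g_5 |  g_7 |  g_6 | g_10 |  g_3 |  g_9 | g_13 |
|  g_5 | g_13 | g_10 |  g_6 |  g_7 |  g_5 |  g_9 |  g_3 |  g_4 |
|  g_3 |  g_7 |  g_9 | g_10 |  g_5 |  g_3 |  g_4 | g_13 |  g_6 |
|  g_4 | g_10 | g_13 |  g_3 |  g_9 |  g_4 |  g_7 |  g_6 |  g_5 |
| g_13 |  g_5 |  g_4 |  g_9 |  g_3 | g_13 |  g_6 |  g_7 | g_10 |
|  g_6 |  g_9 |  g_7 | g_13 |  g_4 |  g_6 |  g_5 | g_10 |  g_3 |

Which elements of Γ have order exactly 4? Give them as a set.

Identity is g_3. Compute the order of each non-identity element by repeated multiplication:
  g_7: g_7 → g_3  (order 2)
  g_9: g_9 → g_3  (order 2)
  g_10: g_10 → g_7 → g_4 → g_3  (order 4)
  g_5: g_5 → g_7 → g_13 → g_3  (order 4)
  g_4: g_4 → g_7 → g_10 → g_3  (order 4)
  g_13: g_13 → g_7 → g_5 → g_3  (order 4)
  g_6: g_6 → g_3  (order 2)
Elements of order 4: {g_10, g_13, g_4, g_5}.

{g_10, g_13, g_4, g_5}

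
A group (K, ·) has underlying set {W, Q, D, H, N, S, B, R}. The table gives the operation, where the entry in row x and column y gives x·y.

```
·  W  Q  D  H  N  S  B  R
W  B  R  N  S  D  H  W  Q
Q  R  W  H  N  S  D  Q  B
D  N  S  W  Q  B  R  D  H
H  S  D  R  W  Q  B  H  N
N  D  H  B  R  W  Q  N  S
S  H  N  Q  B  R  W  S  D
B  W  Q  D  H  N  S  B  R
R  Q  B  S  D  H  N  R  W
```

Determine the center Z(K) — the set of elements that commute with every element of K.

An element z is central iff its row equals its column in the table.
For D: D·R = H ≠ S = R·D, so D ∉ Z.
Checking each element this way leaves Z(K) = {B, W}.

{B, W}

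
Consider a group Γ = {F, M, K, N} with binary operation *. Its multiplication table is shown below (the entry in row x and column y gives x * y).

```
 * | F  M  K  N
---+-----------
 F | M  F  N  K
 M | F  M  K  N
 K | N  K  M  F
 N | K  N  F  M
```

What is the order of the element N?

The identity element is M (its row matches the header).
N^1 = N
N^2 = N * N = M
The first power of N equal to the identity is N^2, so ord(N) = 2.

2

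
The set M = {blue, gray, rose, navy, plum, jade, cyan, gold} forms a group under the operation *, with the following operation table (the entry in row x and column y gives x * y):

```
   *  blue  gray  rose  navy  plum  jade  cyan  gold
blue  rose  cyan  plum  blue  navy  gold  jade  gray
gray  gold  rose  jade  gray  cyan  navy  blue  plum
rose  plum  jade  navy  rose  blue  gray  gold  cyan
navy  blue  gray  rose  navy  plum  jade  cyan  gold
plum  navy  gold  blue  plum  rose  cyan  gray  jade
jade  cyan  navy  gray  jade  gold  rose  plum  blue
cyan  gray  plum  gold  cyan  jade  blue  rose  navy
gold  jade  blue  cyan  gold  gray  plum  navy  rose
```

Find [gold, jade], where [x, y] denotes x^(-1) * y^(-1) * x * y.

rose

Identity is navy; from the table gold^(-1) = cyan and jade^(-1) = gray.
cyan * gray = plum
plum * gold = jade
jade * jade = rose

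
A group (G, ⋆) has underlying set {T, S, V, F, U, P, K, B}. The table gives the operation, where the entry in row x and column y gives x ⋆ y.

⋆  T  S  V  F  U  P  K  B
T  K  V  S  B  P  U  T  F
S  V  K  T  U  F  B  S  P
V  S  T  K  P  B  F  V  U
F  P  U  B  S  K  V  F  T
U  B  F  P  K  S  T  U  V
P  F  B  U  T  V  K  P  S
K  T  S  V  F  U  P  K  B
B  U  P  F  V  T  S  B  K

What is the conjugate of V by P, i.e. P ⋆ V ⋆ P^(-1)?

The identity is K. In row P, the entry K sits in column P, so P^(-1) = P.
P ⋆ V = U
U ⋆ P = T

T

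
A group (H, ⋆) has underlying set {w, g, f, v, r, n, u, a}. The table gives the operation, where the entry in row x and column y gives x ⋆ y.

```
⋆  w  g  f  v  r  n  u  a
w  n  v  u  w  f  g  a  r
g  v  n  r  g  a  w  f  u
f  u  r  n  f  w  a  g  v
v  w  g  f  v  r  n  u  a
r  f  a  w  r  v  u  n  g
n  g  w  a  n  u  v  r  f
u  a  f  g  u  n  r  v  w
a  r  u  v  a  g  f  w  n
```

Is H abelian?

Check whether the table is symmetric across its main diagonal.
Every entry (row x, col y) equals the entry (row y, col x), so H is abelian.
(In fact H ≅ Z_2 x Z_4.)

Yes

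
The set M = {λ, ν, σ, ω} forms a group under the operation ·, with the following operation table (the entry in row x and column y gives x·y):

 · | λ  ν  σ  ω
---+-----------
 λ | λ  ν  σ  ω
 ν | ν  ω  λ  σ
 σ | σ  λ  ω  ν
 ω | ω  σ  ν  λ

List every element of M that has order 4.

Identity is λ. Compute the order of each non-identity element by repeated multiplication:
  ν: ν → ω → σ → λ  (order 4)
  σ: σ → ω → ν → λ  (order 4)
  ω: ω → λ  (order 2)
Elements of order 4: {ν, σ}.

{ν, σ}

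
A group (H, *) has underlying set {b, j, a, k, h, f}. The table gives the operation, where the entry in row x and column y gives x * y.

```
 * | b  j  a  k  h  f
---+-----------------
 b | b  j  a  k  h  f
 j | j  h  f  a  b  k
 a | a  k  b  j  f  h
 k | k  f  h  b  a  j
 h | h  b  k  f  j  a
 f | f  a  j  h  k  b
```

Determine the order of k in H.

The identity element is b (its row matches the header).
k^1 = k
k^2 = k * k = b
The first power of k equal to the identity is k^2, so ord(k) = 2.

2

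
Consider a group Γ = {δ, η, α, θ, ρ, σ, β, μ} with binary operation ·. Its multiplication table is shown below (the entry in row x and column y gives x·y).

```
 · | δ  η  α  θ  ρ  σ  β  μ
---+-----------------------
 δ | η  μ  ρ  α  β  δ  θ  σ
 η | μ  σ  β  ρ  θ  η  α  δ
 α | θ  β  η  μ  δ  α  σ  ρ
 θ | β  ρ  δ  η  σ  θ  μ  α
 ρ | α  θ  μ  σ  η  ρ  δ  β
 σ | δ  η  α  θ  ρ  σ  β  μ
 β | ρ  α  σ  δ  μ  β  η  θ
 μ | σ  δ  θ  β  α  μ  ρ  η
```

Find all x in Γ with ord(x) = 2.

{η}

Identity is σ. Compute the order of each non-identity element by repeated multiplication:
  δ: δ → η → μ → σ  (order 4)
  η: η → σ  (order 2)
  α: α → η → β → σ  (order 4)
  θ: θ → η → ρ → σ  (order 4)
  ρ: ρ → η → θ → σ  (order 4)
  β: β → η → α → σ  (order 4)
  μ: μ → η → δ → σ  (order 4)
Elements of order 2: {η}.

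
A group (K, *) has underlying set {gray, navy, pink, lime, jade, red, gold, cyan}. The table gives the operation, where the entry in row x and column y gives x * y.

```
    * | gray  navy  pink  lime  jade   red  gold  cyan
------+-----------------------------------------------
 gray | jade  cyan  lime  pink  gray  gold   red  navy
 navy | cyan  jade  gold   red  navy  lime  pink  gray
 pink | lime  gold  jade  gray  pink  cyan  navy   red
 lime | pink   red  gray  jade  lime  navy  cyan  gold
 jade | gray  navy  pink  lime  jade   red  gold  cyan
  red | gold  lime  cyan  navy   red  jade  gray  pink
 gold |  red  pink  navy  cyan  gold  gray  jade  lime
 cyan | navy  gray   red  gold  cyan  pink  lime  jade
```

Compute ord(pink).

The identity element is jade (its row matches the header).
pink^1 = pink
pink^2 = pink * pink = jade
The first power of pink equal to the identity is pink^2, so ord(pink) = 2.

2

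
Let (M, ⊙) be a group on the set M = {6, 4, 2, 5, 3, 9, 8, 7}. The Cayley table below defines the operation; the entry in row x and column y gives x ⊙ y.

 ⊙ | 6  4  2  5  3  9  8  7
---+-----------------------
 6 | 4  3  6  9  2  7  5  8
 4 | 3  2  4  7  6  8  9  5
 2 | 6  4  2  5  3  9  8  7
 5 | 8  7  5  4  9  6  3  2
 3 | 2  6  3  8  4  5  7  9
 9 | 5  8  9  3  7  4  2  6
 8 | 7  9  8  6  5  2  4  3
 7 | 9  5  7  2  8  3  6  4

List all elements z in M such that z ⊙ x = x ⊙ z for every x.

An element z is central iff its row equals its column in the table.
For 7: 7 ⊙ 9 = 3 ≠ 6 = 9 ⊙ 7, so 7 ∉ Z.
Checking each element this way leaves Z(M) = {2, 4}.

{2, 4}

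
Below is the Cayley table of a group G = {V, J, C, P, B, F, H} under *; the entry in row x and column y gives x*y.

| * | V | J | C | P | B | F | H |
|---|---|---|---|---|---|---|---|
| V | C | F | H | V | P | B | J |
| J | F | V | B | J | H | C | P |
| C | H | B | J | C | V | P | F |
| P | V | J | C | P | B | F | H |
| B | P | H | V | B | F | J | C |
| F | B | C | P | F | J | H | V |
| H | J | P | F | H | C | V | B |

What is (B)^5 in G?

C

B^1 = B
B^2 = B*B = F
B^3 = F*B = J
B^4 = J*B = H
B^5 = H*B = C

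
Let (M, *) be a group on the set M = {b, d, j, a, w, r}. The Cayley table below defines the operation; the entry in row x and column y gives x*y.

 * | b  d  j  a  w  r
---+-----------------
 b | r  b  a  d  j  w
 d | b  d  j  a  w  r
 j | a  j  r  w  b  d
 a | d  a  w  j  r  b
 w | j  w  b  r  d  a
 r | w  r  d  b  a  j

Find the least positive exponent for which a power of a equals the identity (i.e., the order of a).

The identity element is d (its row matches the header).
a^1 = a
a^2 = a*a = j
a^3 = j*a = w
a^4 = w*a = r
a^5 = r*a = b
a^6 = b*a = d
The first power of a equal to the identity is a^6, so ord(a) = 6.

6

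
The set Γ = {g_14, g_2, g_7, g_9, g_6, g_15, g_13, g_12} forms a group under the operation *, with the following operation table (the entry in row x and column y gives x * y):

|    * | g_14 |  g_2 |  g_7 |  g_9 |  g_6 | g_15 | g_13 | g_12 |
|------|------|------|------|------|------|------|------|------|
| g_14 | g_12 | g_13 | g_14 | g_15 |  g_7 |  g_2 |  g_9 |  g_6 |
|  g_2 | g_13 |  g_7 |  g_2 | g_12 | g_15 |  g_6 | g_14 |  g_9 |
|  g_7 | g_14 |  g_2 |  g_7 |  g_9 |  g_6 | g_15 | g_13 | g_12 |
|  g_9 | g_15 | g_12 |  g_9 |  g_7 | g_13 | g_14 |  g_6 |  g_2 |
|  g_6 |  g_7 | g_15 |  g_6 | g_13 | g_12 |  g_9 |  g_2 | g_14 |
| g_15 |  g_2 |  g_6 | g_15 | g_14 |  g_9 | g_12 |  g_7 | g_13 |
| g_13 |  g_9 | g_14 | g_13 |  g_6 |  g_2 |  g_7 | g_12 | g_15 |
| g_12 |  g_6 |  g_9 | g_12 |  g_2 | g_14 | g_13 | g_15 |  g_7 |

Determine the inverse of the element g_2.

g_2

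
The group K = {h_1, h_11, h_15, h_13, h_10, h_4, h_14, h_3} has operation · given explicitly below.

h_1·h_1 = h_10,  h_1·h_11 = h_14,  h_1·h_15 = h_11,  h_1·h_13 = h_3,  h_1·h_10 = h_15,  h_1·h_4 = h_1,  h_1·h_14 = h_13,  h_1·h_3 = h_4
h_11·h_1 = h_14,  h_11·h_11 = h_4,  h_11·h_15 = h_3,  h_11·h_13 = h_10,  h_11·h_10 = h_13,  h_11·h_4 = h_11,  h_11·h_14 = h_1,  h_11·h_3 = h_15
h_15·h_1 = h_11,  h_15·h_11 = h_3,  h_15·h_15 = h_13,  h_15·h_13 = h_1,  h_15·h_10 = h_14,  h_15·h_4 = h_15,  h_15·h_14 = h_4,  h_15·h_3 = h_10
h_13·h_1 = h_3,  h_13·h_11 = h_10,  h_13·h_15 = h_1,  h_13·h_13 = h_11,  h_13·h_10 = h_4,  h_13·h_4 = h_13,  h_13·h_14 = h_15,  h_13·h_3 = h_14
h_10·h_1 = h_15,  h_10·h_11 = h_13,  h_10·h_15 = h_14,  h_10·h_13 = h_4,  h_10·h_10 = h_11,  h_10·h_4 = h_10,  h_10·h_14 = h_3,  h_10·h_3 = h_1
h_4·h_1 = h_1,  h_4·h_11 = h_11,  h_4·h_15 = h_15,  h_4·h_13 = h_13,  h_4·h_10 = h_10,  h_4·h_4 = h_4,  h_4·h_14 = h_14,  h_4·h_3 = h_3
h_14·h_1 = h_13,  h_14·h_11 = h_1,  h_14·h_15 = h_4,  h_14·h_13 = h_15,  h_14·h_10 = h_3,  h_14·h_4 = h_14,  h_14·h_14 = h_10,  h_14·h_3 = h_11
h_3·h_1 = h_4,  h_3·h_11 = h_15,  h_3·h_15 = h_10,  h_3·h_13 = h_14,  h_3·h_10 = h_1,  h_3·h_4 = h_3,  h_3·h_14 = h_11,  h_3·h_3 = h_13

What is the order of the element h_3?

The identity element is h_4 (its row matches the header).
h_3^1 = h_3
h_3^2 = h_3·h_3 = h_13
h_3^3 = h_13·h_3 = h_14
h_3^4 = h_14·h_3 = h_11
h_3^5 = h_11·h_3 = h_15
h_3^6 = h_15·h_3 = h_10
h_3^7 = h_10·h_3 = h_1
h_3^8 = h_1·h_3 = h_4
The first power of h_3 equal to the identity is h_3^8, so ord(h_3) = 8.

8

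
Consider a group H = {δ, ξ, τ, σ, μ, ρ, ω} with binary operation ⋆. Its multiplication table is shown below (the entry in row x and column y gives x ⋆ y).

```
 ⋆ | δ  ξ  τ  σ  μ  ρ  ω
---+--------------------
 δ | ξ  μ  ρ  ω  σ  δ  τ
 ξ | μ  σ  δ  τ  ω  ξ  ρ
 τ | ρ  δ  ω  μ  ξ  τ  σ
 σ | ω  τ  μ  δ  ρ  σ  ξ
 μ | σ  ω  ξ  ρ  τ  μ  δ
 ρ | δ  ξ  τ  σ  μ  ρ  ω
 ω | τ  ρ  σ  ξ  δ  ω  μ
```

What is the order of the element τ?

The identity element is ρ (its row matches the header).
τ^1 = τ
τ^2 = τ ⋆ τ = ω
τ^3 = ω ⋆ τ = σ
τ^4 = σ ⋆ τ = μ
τ^5 = μ ⋆ τ = ξ
τ^6 = ξ ⋆ τ = δ
τ^7 = δ ⋆ τ = ρ
The first power of τ equal to the identity is τ^7, so ord(τ) = 7.
(Structurally, H here is isomorphic to the cyclic group Z_7.)

7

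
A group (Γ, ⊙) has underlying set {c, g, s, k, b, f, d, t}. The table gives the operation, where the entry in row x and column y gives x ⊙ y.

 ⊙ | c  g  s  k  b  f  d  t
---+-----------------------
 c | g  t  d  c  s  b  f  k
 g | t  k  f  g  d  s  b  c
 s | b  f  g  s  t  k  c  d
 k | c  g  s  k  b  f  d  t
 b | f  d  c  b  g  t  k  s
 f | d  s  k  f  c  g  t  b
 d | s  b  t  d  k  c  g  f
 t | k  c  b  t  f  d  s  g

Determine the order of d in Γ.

4

The identity element is k (its row matches the header).
d^1 = d
d^2 = d ⊙ d = g
d^3 = g ⊙ d = b
d^4 = b ⊙ d = k
The first power of d equal to the identity is d^4, so ord(d) = 4.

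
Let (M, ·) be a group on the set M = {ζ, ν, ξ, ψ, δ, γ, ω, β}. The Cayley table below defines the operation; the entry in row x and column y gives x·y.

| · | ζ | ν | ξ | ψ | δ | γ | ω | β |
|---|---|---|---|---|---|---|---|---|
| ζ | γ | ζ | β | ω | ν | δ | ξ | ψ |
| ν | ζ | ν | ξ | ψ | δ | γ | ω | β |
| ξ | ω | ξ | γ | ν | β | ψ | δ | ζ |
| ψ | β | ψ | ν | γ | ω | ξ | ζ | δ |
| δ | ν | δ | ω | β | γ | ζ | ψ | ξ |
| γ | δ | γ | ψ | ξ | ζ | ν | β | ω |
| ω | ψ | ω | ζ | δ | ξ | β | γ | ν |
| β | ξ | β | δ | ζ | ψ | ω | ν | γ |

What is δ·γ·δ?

ν

δ·γ = ζ
ζ·δ = ν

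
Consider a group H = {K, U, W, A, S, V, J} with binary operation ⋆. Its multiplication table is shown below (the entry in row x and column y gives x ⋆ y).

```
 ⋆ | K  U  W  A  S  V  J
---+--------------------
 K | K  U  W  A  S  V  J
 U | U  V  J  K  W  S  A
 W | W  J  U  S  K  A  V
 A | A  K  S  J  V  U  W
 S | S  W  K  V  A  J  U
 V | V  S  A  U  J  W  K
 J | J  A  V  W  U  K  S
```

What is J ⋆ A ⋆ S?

J ⋆ A = W
W ⋆ S = K

K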